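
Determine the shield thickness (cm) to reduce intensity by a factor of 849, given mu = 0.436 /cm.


x = ln(factor) / mu
x = ln(849) / 0.436
x = 15.468 cm

15.468


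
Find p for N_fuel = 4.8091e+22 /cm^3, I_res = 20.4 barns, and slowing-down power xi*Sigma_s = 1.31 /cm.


p = exp(-N * I * 1e-24 / (xi*Sigma_s))
p = exp(-4.8091e+22 * 20.4 * 1e-24 / 1.31)
p = 0.47289

0.47289


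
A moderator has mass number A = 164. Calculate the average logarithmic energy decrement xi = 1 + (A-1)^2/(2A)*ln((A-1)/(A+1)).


xi = 1 + (A-1)^2/(2A) * ln((A-1)/(A+1))
xi = 1 + (164-1)^2/(2*164) * ln((164-1)/(164 +1))
xi = 0.012146

0.012146


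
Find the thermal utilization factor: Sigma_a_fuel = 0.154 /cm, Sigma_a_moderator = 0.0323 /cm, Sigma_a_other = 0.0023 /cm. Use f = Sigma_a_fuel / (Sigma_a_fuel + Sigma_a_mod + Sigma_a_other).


f = Sigma_a_fuel / (Sigma_a_fuel + Sigma_a_mod + Sigma_a_other)
f = 0.154 / (0.154 + 0.0323 + 0.0023)
f = 0.81654

0.81654


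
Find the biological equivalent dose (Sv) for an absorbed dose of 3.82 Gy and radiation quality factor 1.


H = D * Q
H = 3.82 * 1
H = 3.8200 Sv

3.8200


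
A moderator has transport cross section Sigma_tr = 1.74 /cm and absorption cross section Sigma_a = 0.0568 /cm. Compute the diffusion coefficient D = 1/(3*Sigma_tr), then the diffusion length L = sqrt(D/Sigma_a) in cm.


D = 1 / (3 * Sigma_tr) = 1 / (3 * 1.74) = 0.1915709 cm
L = sqrt(D / Sigma_a)
L = sqrt(0.1915709 / 0.0568)
L = 1.8365 cm

1.8365


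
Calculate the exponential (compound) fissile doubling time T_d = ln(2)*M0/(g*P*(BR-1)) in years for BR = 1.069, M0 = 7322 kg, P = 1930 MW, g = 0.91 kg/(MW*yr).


Breeding gain G = BR - 1 = 1.069 - 1 = 0.069
Fissile production rate = g * P * G = 0.91 * 1930 * 0.069 = 121.1847 kg/yr
T_d = ln(2) * M0 / (g * P * G)
T_d = ln(2) * 7322 / 121.1847 = 41.880 yr

41.880


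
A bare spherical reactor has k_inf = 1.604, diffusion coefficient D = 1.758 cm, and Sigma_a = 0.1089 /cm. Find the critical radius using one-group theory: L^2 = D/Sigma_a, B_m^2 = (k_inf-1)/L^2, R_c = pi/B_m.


L^2 = D / Sigma_a = 1.758 / 0.1089 = 16.14325 cm^2
B_m^2 = (k_inf - 1) / L^2 = (1.604 - 1) / 16.14325 = 0.03741502 /cm^2
For a bare sphere: B_g = pi/R, so R_c = pi / sqrt(B_m^2)
R_c = pi / sqrt(0.03741502) = 16.242 cm

16.242


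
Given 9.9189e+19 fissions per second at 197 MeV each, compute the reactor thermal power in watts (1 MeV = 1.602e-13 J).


P = fission_rate * E_MeV * 1.602e-13
P = 9.9189e+19 * 197 * 1.602e-13
P = 3.1303e+09 W

3.1303e+09


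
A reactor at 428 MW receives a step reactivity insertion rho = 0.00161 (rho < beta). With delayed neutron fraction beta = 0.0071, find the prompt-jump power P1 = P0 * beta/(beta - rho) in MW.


P1/P0 = beta / (beta - rho)
P1/P0 = 0.0071 / (0.0071 - 0.00161) = 1.293260
P1 = 428 * 1.293260 = 553.52 MW

553.52


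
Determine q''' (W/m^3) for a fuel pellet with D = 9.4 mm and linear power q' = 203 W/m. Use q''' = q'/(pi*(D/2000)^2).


r = D / 2 / 1000 = 9.4 / 2 / 1000 = 0.0047 m
q''' = q' / (pi * r^2)
q''' = 203 / (pi * 0.0047^2)
q''' = 2.9252e+06 W/m^3

2.9252e+06


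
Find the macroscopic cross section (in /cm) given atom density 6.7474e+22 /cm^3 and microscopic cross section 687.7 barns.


Sigma = N * sigma_barns * 1e-24
Sigma = 6.7474e+22 * 687.7 * 1e-24
Sigma = 46.402 /cm

46.402


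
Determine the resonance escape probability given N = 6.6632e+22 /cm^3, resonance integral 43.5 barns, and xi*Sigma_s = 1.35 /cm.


p = exp(-N * I * 1e-24 / (xi*Sigma_s))
p = exp(-6.6632e+22 * 43.5 * 1e-24 / 1.35)
p = 0.11683

0.11683


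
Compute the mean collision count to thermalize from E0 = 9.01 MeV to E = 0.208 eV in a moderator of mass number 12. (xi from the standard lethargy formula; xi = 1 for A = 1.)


xi = 1 + (A-1)^2/(2A)*ln((A-1)/(A+1)) = 0.1577690 (for A = 12)
n = ln(E0/E) / xi
n = ln(9.01e6 / 0.208) / 0.1577690
n = ln(4.331731e+07) / 0.1577690 = 111.45

111.45


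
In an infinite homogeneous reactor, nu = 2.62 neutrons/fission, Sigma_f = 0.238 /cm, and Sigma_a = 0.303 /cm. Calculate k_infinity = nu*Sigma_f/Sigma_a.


k_inf = nu * Sigma_f / Sigma_a
k_inf = 2.62 * 0.238 / 0.303
k_inf = 2.0580

2.0580


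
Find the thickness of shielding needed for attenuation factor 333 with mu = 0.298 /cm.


x = ln(factor) / mu
x = ln(333) / 0.298
x = 19.490 cm

19.490


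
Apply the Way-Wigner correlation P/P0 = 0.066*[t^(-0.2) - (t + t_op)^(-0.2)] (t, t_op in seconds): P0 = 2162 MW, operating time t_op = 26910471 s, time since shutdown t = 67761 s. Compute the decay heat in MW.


P/P0 = 0.066 * [t^(-0.2) - (t + t_op)^(-0.2)]
P/P0 = 0.066 * [67761^(-0.2) - (67761 + 26910471)^(-0.2)]
P/P0 = 0.066 * [0.1080946 - 0.03264354] = 0.004979770
P = 2162 * 0.004979770 = 10.766 MW

10.766


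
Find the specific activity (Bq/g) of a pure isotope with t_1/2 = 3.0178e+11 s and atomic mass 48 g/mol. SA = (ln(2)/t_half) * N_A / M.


lambda = ln(2) / t_half = ln(2) / 3.0178e+11 = 2.296863e-12 /s
SA = lambda * N_A / M
SA = 2.296863e-12 * 6.022e23 / 48
SA = 2.8816e+10 Bq/g

2.8816e+10


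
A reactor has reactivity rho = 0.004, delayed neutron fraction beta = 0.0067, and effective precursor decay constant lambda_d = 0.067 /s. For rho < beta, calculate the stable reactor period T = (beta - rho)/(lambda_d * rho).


T = (beta - rho) / (lambda_d * rho)
T = (0.0067 - 0.004) / (0.067 * 0.004)
T = 10.075 s

10.075


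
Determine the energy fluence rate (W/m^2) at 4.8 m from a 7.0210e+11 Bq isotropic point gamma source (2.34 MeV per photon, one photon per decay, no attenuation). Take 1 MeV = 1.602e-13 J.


psi = A * E * 1.602e-13 / (4*pi*r^2)
psi = 7.0210e+11 * 2.34 * 1.602e-13 / (4*pi*4.8^2)
psi = 9.0904e-04 W/m^2

9.0904e-04


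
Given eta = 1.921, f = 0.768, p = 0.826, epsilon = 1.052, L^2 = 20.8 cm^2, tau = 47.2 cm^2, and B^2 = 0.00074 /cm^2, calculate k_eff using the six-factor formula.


k_inf = eta*f*p*eps = 1.921*0.768*0.826*1.052 = 1.281989
P_TNL = 1/(1 + L^2*B^2) = 1/(1 + 20.8*0.00074) = 0.9848413
P_FNL = exp(-B^2*tau) = exp(-0.00074*47.2) = 0.9656749
k_eff = k_inf * P_TNL * P_FNL = 1.281989 * 0.9848413 * 0.9656749
k_eff = 1.2192

1.2192


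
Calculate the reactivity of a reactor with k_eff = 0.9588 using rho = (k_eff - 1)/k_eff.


rho = (k_eff - 1) / k_eff
rho = (0.9588 - 1) / 0.9588
rho = -0.042970

-0.042970


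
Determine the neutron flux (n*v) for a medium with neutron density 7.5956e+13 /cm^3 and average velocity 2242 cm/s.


phi = n * v
phi = 7.5956e+13 * 2242
phi = 1.7029e+17 /cm^2/s

1.7029e+17


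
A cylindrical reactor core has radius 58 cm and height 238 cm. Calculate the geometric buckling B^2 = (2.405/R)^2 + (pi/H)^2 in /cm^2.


B^2 = (2.405/R)^2 + (pi/H)^2
B^2 = (2.405/58)^2 + (pi/238)^2
B^2 = 0.0018936 /cm^2

0.0018936


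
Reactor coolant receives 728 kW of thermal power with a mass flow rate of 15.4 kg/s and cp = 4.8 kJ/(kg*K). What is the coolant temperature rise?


dT = Q / (m_dot * cp)
dT = 728 / (15.4 * 4.8)
dT = 9.8485 C

9.8485


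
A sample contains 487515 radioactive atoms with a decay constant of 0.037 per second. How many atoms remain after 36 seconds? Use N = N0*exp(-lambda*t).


N = N0 * exp(-lambda * t)
N = 487515 * exp(-0.037 * 36)
N = 128679

128679


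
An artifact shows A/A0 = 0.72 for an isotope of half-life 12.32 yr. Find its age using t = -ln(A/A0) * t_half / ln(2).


lambda = ln(2) / t_half = ln(2) / 12.32 = 0.05626195 /yr
t = -ln(A/A0) / lambda
t = -ln(0.72) / 0.05626195
t = 5.8388 yr

5.8388


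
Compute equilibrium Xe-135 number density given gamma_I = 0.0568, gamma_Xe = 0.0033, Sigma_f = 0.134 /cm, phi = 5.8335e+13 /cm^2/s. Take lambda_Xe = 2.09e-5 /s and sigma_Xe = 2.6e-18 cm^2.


Xe_eq = (gamma_I + gamma_Xe) * Sigma_f * phi / (lambda_Xe + sigma_Xe * phi)
Numerator = (0.0568 + 0.0033) * 0.134 * 5.8335e+13 = 4.697951e+11
Denominator = 2.09e-5 + 2.6e-18 * 5.8335e+13 = 1.725710e-04
Xe_eq = 4.697951e+11 / 1.725710e-04 = 2.7223e+15 /cm^3

2.7223e+15


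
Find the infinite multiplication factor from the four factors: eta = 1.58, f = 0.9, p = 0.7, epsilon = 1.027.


k_inf = eta * f * p * epsilon
k_inf = 1.58 * 0.9 * 0.7 * 1.027
k_inf = 1.0223

1.0223


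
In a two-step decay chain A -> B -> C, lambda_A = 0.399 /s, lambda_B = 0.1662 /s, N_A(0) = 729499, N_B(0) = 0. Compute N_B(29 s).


N_B(t) = lambda_A * N_A0 / (lambda_B - lambda_A) * [exp(-lambda_A*t) - exp(-lambda_B*t)]
exp(-0.399*29) = 9.435796e-06; exp(-0.1662*29) = 0.008068401
N_B = 0.399 * 729499 / (0.1662 - 0.399) * (9.435796e-06 - 0.008068401)
N_B = 10076

10076


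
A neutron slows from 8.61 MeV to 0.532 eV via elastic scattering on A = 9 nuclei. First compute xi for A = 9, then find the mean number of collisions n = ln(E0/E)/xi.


xi = 1 + (A-1)^2/(2A)*ln((A-1)/(A+1)) = 0.2066007 (for A = 9)
n = ln(E0/E) / xi
n = ln(8.61e6 / 0.532) / 0.2066007
n = ln(1.618421e+07) / 0.2066007 = 80.346

80.346


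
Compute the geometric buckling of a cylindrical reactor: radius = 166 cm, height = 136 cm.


B^2 = (2.405/R)^2 + (pi/H)^2
B^2 = (2.405/166)^2 + (pi/136)^2
B^2 = 7.4351e-04 /cm^2

7.4351e-04


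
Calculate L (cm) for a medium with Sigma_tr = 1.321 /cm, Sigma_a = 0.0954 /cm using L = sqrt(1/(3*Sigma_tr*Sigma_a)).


D = 1 / (3 * Sigma_tr) = 1 / (3 * 1.321) = 0.2523341 cm
L = sqrt(D / Sigma_a)
L = sqrt(0.2523341 / 0.0954)
L = 1.6263 cm

1.6263


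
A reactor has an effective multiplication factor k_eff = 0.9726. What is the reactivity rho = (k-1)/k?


rho = (k_eff - 1) / k_eff
rho = (0.9726 - 1) / 0.9726
rho = -0.028172

-0.028172


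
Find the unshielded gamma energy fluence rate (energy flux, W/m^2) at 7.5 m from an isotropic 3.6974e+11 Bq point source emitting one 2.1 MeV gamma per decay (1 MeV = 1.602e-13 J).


psi = A * E * 1.602e-13 / (4*pi*r^2)
psi = 3.6974e+11 * 2.1 * 1.602e-13 / (4*pi*7.5^2)
psi = 1.7597e-04 W/m^2

1.7597e-04


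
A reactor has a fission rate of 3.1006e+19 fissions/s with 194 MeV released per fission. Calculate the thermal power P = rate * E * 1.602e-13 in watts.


P = fission_rate * E_MeV * 1.602e-13
P = 3.1006e+19 * 194 * 1.602e-13
P = 9.6363e+08 W

9.6363e+08


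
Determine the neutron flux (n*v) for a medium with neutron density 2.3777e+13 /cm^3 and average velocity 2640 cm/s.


phi = n * v
phi = 2.3777e+13 * 2640
phi = 6.2771e+16 /cm^2/s

6.2771e+16


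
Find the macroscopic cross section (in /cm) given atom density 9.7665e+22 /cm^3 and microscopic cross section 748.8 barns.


Sigma = N * sigma_barns * 1e-24
Sigma = 9.7665e+22 * 748.8 * 1e-24
Sigma = 73.132 /cm

73.132


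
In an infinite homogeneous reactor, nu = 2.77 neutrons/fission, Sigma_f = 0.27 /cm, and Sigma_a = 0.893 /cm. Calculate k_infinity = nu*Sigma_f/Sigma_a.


k_inf = nu * Sigma_f / Sigma_a
k_inf = 2.77 * 0.27 / 0.893
k_inf = 0.83751

0.83751


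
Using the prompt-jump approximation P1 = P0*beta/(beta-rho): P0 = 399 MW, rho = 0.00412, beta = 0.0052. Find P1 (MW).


P1/P0 = beta / (beta - rho)
P1/P0 = 0.0052 / (0.0052 - 0.00412) = 4.814815
P1 = 399 * 4.814815 = 1921.1 MW

1921.1


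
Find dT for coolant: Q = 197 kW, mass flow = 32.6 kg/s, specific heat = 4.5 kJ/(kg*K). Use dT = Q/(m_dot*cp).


dT = Q / (m_dot * cp)
dT = 197 / (32.6 * 4.5)
dT = 1.3429 C

1.3429


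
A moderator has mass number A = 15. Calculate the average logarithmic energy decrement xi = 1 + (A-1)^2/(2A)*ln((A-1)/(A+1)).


xi = 1 + (A-1)^2/(2A) * ln((A-1)/(A+1))
xi = 1 + (15-1)^2/(2*15) * ln((15-1)/(15 +1))
xi = 0.12759

0.12759


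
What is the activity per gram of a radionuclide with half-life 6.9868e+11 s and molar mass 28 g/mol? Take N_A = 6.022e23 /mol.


lambda = ln(2) / t_half = ln(2) / 6.9868e+11 = 9.920810e-13 /s
SA = lambda * N_A / M
SA = 9.920810e-13 * 6.022e23 / 28
SA = 2.1337e+10 Bq/g

2.1337e+10


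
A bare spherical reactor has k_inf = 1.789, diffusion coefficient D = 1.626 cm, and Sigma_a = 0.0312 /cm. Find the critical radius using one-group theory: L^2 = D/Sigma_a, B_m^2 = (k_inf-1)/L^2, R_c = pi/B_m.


L^2 = D / Sigma_a = 1.626 / 0.0312 = 52.11538 cm^2
B_m^2 = (k_inf - 1) / L^2 = (1.789 - 1) / 52.11538 = 0.01513948 /cm^2
For a bare sphere: B_g = pi/R, so R_c = pi / sqrt(B_m^2)
R_c = pi / sqrt(0.01513948) = 25.533 cm

25.533


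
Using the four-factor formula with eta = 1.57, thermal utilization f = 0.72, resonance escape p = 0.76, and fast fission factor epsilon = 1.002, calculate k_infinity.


k_inf = eta * f * p * epsilon
k_inf = 1.57 * 0.72 * 0.76 * 1.002
k_inf = 0.86082

0.86082


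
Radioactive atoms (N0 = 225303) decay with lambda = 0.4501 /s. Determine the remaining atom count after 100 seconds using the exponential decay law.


N = N0 * exp(-lambda * t)
N = 225303 * exp(-0.4501 * 100)
N = 6.3852e-15

6.3852e-15


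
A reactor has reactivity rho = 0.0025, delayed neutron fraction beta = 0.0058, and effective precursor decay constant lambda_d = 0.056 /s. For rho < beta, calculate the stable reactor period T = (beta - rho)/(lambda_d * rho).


T = (beta - rho) / (lambda_d * rho)
T = (0.0058 - 0.0025) / (0.056 * 0.0025)
T = 23.571 s

23.571


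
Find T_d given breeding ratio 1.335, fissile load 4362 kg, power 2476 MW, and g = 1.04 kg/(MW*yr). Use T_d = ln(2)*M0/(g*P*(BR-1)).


Breeding gain G = BR - 1 = 1.335 - 1 = 0.335
Fissile production rate = g * P * G = 1.04 * 2476 * 0.335 = 862.6384 kg/yr
T_d = ln(2) * M0 / (g * P * G)
T_d = ln(2) * 4362 / 862.6384 = 3.5050 yr

3.5050


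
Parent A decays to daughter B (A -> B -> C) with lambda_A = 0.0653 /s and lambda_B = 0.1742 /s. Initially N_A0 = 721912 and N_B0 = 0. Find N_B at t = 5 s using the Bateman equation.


N_B(t) = lambda_A * N_A0 / (lambda_B - lambda_A) * [exp(-lambda_A*t) - exp(-lambda_B*t)]
exp(-0.0653*5) = 0.7214444; exp(-0.1742*5) = 0.4185328
N_B = 0.0653 * 721912 / (0.1742 - 0.0653) * (0.7214444 - 0.4185328)
N_B = 131125

131125


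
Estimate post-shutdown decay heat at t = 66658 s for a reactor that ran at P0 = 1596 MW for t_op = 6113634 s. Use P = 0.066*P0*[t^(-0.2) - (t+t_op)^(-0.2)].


P/P0 = 0.066 * [t^(-0.2) - (t + t_op)^(-0.2)]
P/P0 = 0.066 * [66658^(-0.2) - (66658 + 6113634)^(-0.2)]
P/P0 = 0.066 * [0.1084500 - 0.04383270] = 0.004264742
P = 1596 * 0.004264742 = 6.8065 MW

6.8065


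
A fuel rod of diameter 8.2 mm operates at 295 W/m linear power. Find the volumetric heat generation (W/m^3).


r = D / 2 / 1000 = 8.2 / 2 / 1000 = 0.0041 m
q''' = q' / (pi * r^2)
q''' = 295 / (pi * 0.0041^2)
q''' = 5.5860e+06 W/m^3

5.5860e+06


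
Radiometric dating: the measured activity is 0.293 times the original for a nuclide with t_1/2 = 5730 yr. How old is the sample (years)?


lambda = ln(2) / t_half = ln(2) / 5730 = 1.209681e-04 /yr
t = -ln(A/A0) / lambda
t = -ln(0.293) / 1.209681e-04
t = 10148 yr

10148


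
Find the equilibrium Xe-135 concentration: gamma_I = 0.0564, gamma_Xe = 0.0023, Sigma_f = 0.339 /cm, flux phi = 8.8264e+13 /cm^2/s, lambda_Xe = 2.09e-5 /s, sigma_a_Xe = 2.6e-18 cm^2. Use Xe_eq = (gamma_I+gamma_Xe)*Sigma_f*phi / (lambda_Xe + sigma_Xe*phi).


Xe_eq = (gamma_I + gamma_Xe) * Sigma_f * phi / (lambda_Xe + sigma_Xe * phi)
Numerator = (0.0564 + 0.0023) * 0.339 * 8.8264e+13 = 1.756392e+12
Denominator = 2.09e-5 + 2.6e-18 * 8.8264e+13 = 2.503864e-04
Xe_eq = 1.756392e+12 / 2.503864e-04 = 7.0147e+15 /cm^3

7.0147e+15


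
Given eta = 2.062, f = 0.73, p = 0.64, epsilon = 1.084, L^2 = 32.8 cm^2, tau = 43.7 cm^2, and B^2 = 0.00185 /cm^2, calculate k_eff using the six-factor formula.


k_inf = eta*f*p*eps = 2.062*0.73*0.64*1.084 = 1.044289
P_TNL = 1/(1 + L^2*B^2) = 1/(1 + 32.8*0.00185) = 0.9427914
P_FNL = exp(-B^2*tau) = exp(-0.00185*43.7) = 0.9223366
k_eff = k_inf * P_TNL * P_FNL = 1.044289 * 0.9427914 * 0.9223366
k_eff = 0.90808

0.90808


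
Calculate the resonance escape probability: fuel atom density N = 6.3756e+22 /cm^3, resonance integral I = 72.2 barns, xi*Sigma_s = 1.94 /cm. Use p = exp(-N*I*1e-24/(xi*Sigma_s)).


p = exp(-N * I * 1e-24 / (xi*Sigma_s))
p = exp(-6.3756e+22 * 72.2 * 1e-24 / 1.94)
p = 0.093222

0.093222


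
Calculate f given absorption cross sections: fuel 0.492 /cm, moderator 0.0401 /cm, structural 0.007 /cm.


f = Sigma_a_fuel / (Sigma_a_fuel + Sigma_a_mod + Sigma_a_other)
f = 0.492 / (0.492 + 0.0401 + 0.007)
f = 0.91263

0.91263


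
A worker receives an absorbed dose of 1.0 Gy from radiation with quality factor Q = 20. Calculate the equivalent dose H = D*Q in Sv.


H = D * Q
H = 1.0 * 20
H = 20.000 Sv

20.000


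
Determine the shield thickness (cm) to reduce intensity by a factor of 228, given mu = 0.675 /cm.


x = ln(factor) / mu
x = ln(228) / 0.675
x = 8.0435 cm

8.0435


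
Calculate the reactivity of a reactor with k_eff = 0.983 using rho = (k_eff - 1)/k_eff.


rho = (k_eff - 1) / k_eff
rho = (0.983 - 1) / 0.983
rho = -0.017294

-0.017294


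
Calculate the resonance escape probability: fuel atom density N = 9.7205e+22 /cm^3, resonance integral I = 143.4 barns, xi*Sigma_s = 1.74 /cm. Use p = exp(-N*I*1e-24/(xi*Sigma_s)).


p = exp(-N * I * 1e-24 / (xi*Sigma_s))
p = exp(-9.7205e+22 * 143.4 * 1e-24 / 1.74)
p = 3.3178e-04

3.3178e-04


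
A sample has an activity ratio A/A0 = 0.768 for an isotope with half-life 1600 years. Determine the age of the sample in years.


lambda = ln(2) / t_half = ln(2) / 1600 = 4.332170e-04 /yr
t = -ln(A/A0) / lambda
t = -ln(0.768) / 4.332170e-04
t = 609.31 yr

609.31


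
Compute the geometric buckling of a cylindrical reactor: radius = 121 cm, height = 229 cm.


B^2 = (2.405/R)^2 + (pi/H)^2
B^2 = (2.405/121)^2 + (pi/229)^2
B^2 = 5.8326e-04 /cm^2

5.8326e-04


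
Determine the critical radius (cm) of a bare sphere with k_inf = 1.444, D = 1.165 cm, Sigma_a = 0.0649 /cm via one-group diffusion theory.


L^2 = D / Sigma_a = 1.165 / 0.0649 = 17.95069 cm^2
B_m^2 = (k_inf - 1) / L^2 = (1.444 - 1) / 17.95069 = 0.02473443 /cm^2
For a bare sphere: B_g = pi/R, so R_c = pi / sqrt(B_m^2)
R_c = pi / sqrt(0.02473443) = 19.976 cm

19.976


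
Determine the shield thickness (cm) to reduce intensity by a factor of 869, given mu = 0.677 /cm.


x = ln(factor) / mu
x = ln(869) / 0.677
x = 9.9961 cm

9.9961


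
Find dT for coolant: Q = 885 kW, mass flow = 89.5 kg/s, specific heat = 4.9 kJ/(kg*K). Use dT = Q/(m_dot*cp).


dT = Q / (m_dot * cp)
dT = 885 / (89.5 * 4.9)
dT = 2.0180 C

2.0180


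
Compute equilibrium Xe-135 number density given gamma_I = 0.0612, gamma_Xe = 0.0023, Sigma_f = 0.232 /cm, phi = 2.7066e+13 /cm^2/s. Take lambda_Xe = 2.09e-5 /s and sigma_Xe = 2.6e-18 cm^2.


Xe_eq = (gamma_I + gamma_Xe) * Sigma_f * phi / (lambda_Xe + sigma_Xe * phi)
Numerator = (0.0612 + 0.0023) * 0.232 * 2.7066e+13 = 3.987363e+11
Denominator = 2.09e-5 + 2.6e-18 * 2.7066e+13 = 9.127160e-05
Xe_eq = 3.987363e+11 / 9.127160e-05 = 4.3687e+15 /cm^3

4.3687e+15


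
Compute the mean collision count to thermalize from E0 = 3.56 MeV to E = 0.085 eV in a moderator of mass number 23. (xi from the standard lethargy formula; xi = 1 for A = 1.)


xi = 1 + (A-1)^2/(2A)*ln((A-1)/(A+1)) = 0.08448899 (for A = 23)
n = ln(E0/E) / xi
n = ln(3.56e6 / 0.085) / 0.08448899
n = ln(4.188235e+07) / 0.08448899 = 207.72

207.72


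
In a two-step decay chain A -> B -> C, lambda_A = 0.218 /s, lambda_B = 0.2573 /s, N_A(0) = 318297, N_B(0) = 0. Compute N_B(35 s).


N_B(t) = lambda_A * N_A0 / (lambda_B - lambda_A) * [exp(-lambda_A*t) - exp(-lambda_B*t)]
exp(-0.218*35) = 4.856609e-04; exp(-0.2573*35) = 1.227329e-04
N_B = 0.218 * 318297 / (0.2573 - 0.218) * (4.856609e-04 - 1.227329e-04)
N_B = 640.79

640.79


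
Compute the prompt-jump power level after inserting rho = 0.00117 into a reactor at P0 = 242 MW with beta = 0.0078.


P1/P0 = beta / (beta - rho)
P1/P0 = 0.0078 / (0.0078 - 0.00117) = 1.176471
P1 = 242 * 1.176471 = 284.71 MW

284.71


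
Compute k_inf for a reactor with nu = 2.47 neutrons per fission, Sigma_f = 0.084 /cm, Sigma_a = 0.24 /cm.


k_inf = nu * Sigma_f / Sigma_a
k_inf = 2.47 * 0.084 / 0.24
k_inf = 0.86450

0.86450


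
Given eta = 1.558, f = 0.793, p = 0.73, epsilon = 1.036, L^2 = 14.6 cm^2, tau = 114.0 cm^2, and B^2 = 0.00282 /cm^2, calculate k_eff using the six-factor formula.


k_inf = eta*f*p*eps = 1.558*0.793*0.73*1.036 = 0.9343794
P_TNL = 1/(1 + L^2*B^2) = 1/(1 + 14.6*0.00282) = 0.9604561
P_FNL = exp(-B^2*tau) = exp(-0.00282*114.0) = 0.7250751
k_eff = k_inf * P_TNL * P_FNL = 0.9343794 * 0.9604561 * 0.7250751
k_eff = 0.65070

0.65070


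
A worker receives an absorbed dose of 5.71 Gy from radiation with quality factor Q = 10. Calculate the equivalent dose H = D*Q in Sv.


H = D * Q
H = 5.71 * 10
H = 57.100 Sv

57.100


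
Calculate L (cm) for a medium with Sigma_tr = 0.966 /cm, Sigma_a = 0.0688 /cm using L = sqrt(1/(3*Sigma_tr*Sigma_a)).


D = 1 / (3 * Sigma_tr) = 1 / (3 * 0.966) = 0.3450656 cm
L = sqrt(D / Sigma_a)
L = sqrt(0.3450656 / 0.0688)
L = 2.2395 cm

2.2395


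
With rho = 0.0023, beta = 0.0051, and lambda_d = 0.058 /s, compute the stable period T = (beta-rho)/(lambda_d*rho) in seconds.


T = (beta - rho) / (lambda_d * rho)
T = (0.0051 - 0.0023) / (0.058 * 0.0023)
T = 20.990 s

20.990


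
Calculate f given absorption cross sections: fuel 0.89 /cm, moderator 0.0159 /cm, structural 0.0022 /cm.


f = Sigma_a_fuel / (Sigma_a_fuel + Sigma_a_mod + Sigma_a_other)
f = 0.89 / (0.89 + 0.0159 + 0.0022)
f = 0.98007

0.98007


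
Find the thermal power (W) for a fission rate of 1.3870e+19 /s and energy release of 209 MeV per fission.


P = fission_rate * E_MeV * 1.602e-13
P = 1.3870e+19 * 209 * 1.602e-13
P = 4.6439e+08 W

4.6439e+08


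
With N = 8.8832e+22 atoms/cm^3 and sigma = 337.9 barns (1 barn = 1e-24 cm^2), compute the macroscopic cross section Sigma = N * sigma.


Sigma = N * sigma_barns * 1e-24
Sigma = 8.8832e+22 * 337.9 * 1e-24
Sigma = 30.016 /cm

30.016


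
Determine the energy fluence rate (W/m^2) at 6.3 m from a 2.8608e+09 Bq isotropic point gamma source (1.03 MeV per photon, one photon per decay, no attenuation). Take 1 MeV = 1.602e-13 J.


psi = A * E * 1.602e-13 / (4*pi*r^2)
psi = 2.8608e+09 * 1.03 * 1.602e-13 / (4*pi*6.3^2)
psi = 9.4645e-07 W/m^2

9.4645e-07


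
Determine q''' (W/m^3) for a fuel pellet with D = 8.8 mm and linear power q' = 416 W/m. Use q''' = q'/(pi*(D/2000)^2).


r = D / 2 / 1000 = 8.8 / 2 / 1000 = 0.0044 m
q''' = q' / (pi * r^2)
q''' = 416 / (pi * 0.0044^2)
q''' = 6.8397e+06 W/m^3

6.8397e+06


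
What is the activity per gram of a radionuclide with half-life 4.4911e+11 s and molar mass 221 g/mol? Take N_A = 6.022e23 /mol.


lambda = ln(2) / t_half = ln(2) / 4.4911e+11 = 1.543380e-12 /s
SA = lambda * N_A / M
SA = 1.543380e-12 * 6.022e23 / 221
SA = 4.2055e+09 Bq/g

4.2055e+09


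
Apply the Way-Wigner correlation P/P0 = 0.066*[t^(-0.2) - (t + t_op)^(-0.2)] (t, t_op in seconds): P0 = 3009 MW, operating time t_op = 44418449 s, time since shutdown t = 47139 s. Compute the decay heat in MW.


P/P0 = 0.066 * [t^(-0.2) - (t + t_op)^(-0.2)]
P/P0 = 0.066 * [47139^(-0.2) - (47139 + 44418449)^(-0.2)]
P/P0 = 0.066 * [0.1162315 - 0.02953896] = 0.005721708
P = 3009 * 0.005721708 = 17.217 MW

17.217


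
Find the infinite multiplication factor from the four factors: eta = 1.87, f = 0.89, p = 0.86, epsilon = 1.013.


k_inf = eta * f * p * epsilon
k_inf = 1.87 * 0.89 * 0.86 * 1.013
k_inf = 1.4499

1.4499


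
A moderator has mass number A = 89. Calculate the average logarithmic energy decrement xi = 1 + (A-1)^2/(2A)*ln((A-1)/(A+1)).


xi = 1 + (A-1)^2/(2A) * ln((A-1)/(A+1))
xi = 1 + (89-1)^2/(2*89) * ln((89-1)/(89 +1))
xi = 0.022305

0.022305


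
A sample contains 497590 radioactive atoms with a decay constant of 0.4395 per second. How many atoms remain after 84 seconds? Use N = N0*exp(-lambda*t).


N = N0 * exp(-lambda * t)
N = 497590 * exp(-0.4395 * 84)
N = 4.6088e-11

4.6088e-11


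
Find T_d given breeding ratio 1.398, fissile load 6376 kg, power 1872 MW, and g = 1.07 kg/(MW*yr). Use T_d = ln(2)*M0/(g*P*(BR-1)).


Breeding gain G = BR - 1 = 1.398 - 1 = 0.398
Fissile production rate = g * P * G = 1.07 * 1872 * 0.398 = 797.20992 kg/yr
T_d = ln(2) * M0 / (g * P * G)
T_d = ln(2) * 6376 / 797.20992 = 5.5437 yr

5.5437


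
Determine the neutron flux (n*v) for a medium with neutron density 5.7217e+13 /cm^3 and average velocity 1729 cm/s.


phi = n * v
phi = 5.7217e+13 * 1729
phi = 9.8928e+16 /cm^2/s

9.8928e+16


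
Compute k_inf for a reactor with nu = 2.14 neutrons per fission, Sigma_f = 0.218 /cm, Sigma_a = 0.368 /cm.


k_inf = nu * Sigma_f / Sigma_a
k_inf = 2.14 * 0.218 / 0.368
k_inf = 1.2677

1.2677


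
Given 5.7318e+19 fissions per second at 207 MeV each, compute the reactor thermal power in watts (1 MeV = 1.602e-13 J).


P = fission_rate * E_MeV * 1.602e-13
P = 5.7318e+19 * 207 * 1.602e-13
P = 1.9007e+09 W

1.9007e+09


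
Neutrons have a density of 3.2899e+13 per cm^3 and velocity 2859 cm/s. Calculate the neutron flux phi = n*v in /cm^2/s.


phi = n * v
phi = 3.2899e+13 * 2859
phi = 9.4058e+16 /cm^2/s

9.4058e+16


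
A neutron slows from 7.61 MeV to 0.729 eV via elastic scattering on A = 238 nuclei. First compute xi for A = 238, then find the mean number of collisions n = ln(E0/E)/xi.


xi = 1 + (A-1)^2/(2A)*ln((A-1)/(A+1)) = 0.008379872 (for A = 238)
n = ln(E0/E) / xi
n = ln(7.61e6 / 0.729) / 0.008379872
n = ln(1.043896e+07) / 0.008379872 = 1928.6

1928.6


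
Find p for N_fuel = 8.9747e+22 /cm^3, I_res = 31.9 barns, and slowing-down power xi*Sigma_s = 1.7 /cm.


p = exp(-N * I * 1e-24 / (xi*Sigma_s))
p = exp(-8.9747e+22 * 31.9 * 1e-24 / 1.7)
p = 0.18562

0.18562


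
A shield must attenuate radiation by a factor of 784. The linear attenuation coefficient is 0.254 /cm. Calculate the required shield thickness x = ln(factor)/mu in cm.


x = ln(factor) / mu
x = ln(784) / 0.254
x = 26.238 cm

26.238


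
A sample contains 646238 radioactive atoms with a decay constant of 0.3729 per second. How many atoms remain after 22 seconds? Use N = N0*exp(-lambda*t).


N = N0 * exp(-lambda * t)
N = 646238 * exp(-0.3729 * 22)
N = 176.82

176.82


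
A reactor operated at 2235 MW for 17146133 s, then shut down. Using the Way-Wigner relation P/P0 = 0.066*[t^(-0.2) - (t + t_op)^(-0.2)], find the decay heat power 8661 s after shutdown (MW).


P/P0 = 0.066 * [t^(-0.2) - (t + t_op)^(-0.2)]
P/P0 = 0.066 * [8661^(-0.2) - (8661 + 17146133)^(-0.2)]
P/P0 = 0.066 * [0.1631122 - 0.03573740] = 0.008406737
P = 2235 * 0.008406737 = 18.789 MW

18.789


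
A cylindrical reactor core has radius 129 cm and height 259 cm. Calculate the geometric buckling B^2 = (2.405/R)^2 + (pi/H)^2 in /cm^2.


B^2 = (2.405/R)^2 + (pi/H)^2
B^2 = (2.405/129)^2 + (pi/259)^2
B^2 = 4.9471e-04 /cm^2

4.9471e-04


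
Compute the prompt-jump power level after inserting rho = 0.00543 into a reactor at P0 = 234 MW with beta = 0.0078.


P1/P0 = beta / (beta - rho)
P1/P0 = 0.0078 / (0.0078 - 0.00543) = 3.291139
P1 = 234 * 3.291139 = 770.13 MW

770.13


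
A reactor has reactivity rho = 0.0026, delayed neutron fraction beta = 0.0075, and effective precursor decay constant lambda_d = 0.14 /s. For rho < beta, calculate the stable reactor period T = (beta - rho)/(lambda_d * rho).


T = (beta - rho) / (lambda_d * rho)
T = (0.0075 - 0.0026) / (0.14 * 0.0026)
T = 13.462 s

13.462


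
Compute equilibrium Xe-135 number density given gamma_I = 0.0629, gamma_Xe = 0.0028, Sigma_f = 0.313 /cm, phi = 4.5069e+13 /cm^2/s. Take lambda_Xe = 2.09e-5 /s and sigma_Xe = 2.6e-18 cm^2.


Xe_eq = (gamma_I + gamma_Xe) * Sigma_f * phi / (lambda_Xe + sigma_Xe * phi)
Numerator = (0.0629 + 0.0028) * 0.313 * 4.5069e+13 = 9.268034e+11
Denominator = 2.09e-5 + 2.6e-18 * 4.5069e+13 = 1.380794e-04
Xe_eq = 9.268034e+11 / 1.380794e-04 = 6.7121e+15 /cm^3

6.7121e+15


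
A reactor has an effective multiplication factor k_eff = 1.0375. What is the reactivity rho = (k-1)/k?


rho = (k_eff - 1) / k_eff
rho = (1.0375 - 1) / 1.0375
rho = 0.036145

0.036145


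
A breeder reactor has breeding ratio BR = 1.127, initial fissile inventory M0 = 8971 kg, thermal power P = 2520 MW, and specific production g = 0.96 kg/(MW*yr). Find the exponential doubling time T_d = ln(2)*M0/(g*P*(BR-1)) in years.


Breeding gain G = BR - 1 = 1.127 - 1 = 0.127
Fissile production rate = g * P * G = 0.96 * 2520 * 0.127 = 307.2384 kg/yr
T_d = ln(2) * M0 / (g * P * G)
T_d = ln(2) * 8971 / 307.2384 = 20.239 yr

20.239


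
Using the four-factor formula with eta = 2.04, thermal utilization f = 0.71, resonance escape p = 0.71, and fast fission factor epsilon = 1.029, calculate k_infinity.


k_inf = eta * f * p * epsilon
k_inf = 2.04 * 0.71 * 0.71 * 1.029
k_inf = 1.0582

1.0582


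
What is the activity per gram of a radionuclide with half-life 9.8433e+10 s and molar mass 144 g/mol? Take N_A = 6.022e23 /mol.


lambda = ln(2) / t_half = ln(2) / 9.8433e+10 = 7.041817e-12 /s
SA = lambda * N_A / M
SA = 7.041817e-12 * 6.022e23 / 144
SA = 2.9448e+10 Bq/g

2.9448e+10


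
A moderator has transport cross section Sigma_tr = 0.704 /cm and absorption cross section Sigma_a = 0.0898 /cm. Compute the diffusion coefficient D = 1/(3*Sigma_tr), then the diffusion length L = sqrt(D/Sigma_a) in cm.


D = 1 / (3 * Sigma_tr) = 1 / (3 * 0.704) = 0.4734848 cm
L = sqrt(D / Sigma_a)
L = sqrt(0.4734848 / 0.0898)
L = 2.2962 cm

2.2962


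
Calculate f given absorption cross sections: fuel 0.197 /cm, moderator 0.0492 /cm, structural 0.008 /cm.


f = Sigma_a_fuel / (Sigma_a_fuel + Sigma_a_mod + Sigma_a_other)
f = 0.197 / (0.197 + 0.0492 + 0.008)
f = 0.77498

0.77498


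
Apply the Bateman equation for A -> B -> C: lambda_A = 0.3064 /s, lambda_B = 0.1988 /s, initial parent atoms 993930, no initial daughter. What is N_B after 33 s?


N_B(t) = lambda_A * N_A0 / (lambda_B - lambda_A) * [exp(-lambda_A*t) - exp(-lambda_B*t)]
exp(-0.3064*33) = 4.062203e-05; exp(-0.1988*33) = 0.001415319
N_B = 0.3064 * 993930 / (0.1988 - 0.3064) * (4.062203e-05 - 0.001415319)
N_B = 3890.8

3890.8


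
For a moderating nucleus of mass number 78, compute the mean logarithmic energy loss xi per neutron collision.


xi = 1 + (A-1)^2/(2A) * ln((A-1)/(A+1))
xi = 1 + (78-1)^2/(2*78) * ln((78-1)/(78 +1))
xi = 0.025423

0.025423


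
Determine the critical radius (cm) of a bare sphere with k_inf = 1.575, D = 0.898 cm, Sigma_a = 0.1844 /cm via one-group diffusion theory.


L^2 = D / Sigma_a = 0.898 / 0.1844 = 4.869848 cm^2
B_m^2 = (k_inf - 1) / L^2 = (1.575 - 1) / 4.869848 = 0.1180735 /cm^2
For a bare sphere: B_g = pi/R, so R_c = pi / sqrt(B_m^2)
R_c = pi / sqrt(0.1180735) = 9.1427 cm

9.1427


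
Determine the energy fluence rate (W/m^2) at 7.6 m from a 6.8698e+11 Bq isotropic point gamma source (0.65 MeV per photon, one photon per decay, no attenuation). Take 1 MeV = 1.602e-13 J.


psi = A * E * 1.602e-13 / (4*pi*r^2)
psi = 6.8698e+11 * 0.65 * 1.602e-13 / (4*pi*7.6^2)
psi = 9.8556e-05 W/m^2

9.8556e-05


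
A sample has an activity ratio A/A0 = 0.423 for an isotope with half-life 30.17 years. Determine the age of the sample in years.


lambda = ln(2) / t_half = ln(2) / 30.17 = 0.02297472 /yr
t = -ln(A/A0) / lambda
t = -ln(0.423) / 0.02297472
t = 37.449 yr

37.449


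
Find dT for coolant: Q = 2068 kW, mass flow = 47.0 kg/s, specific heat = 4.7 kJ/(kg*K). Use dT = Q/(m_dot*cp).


dT = Q / (m_dot * cp)
dT = 2068 / (47.0 * 4.7)
dT = 9.3617 C

9.3617


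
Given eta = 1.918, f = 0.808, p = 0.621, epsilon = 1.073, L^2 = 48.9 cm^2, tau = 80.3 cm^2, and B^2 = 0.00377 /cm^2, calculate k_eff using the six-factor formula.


k_inf = eta*f*p*eps = 1.918*0.808*0.621*1.073 = 1.032646
P_TNL = 1/(1 + L^2*B^2) = 1/(1 + 48.9*0.00377) = 0.8443429
P_FNL = exp(-B^2*tau) = exp(-0.00377*80.3) = 0.7387978
k_eff = k_inf * P_TNL * P_FNL = 1.032646 * 0.8443429 * 0.7387978
k_eff = 0.64416

0.64416


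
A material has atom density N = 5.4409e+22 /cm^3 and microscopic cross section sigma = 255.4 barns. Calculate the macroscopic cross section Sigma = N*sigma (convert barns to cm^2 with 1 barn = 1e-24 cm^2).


Sigma = N * sigma_barns * 1e-24
Sigma = 5.4409e+22 * 255.4 * 1e-24
Sigma = 13.896 /cm

13.896


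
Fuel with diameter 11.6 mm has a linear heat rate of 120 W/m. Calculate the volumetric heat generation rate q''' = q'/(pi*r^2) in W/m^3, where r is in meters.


r = D / 2 / 1000 = 11.6 / 2 / 1000 = 0.0058 m
q''' = q' / (pi * r^2)
q''' = 120 / (pi * 0.0058^2)
q''' = 1.1355e+06 W/m^3

1.1355e+06


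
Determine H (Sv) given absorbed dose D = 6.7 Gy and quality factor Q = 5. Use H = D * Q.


H = D * Q
H = 6.7 * 5
H = 33.500 Sv

33.500


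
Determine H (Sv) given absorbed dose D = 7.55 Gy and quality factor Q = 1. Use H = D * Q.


H = D * Q
H = 7.55 * 1
H = 7.5500 Sv

7.5500


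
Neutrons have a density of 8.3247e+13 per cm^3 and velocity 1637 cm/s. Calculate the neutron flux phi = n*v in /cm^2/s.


phi = n * v
phi = 8.3247e+13 * 1637
phi = 1.3628e+17 /cm^2/s

1.3628e+17


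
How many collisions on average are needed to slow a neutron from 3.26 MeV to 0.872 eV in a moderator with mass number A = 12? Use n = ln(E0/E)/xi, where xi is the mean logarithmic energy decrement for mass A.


xi = 1 + (A-1)^2/(2A)*ln((A-1)/(A+1)) = 0.1577690 (for A = 12)
n = ln(E0/E) / xi
n = ln(3.26e6 / 0.872) / 0.1577690
n = ln(3.738532e+06) / 0.1577690 = 95.926

95.926


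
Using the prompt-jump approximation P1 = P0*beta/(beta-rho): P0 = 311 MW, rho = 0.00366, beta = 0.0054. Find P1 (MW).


P1/P0 = beta / (beta - rho)
P1/P0 = 0.0054 / (0.0054 - 0.00366) = 3.103448
P1 = 311 * 3.103448 = 965.17 MW

965.17


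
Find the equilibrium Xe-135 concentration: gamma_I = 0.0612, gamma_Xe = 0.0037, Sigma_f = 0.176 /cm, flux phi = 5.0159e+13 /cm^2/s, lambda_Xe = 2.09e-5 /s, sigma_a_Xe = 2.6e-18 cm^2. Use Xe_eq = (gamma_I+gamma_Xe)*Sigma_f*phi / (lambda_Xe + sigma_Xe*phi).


Xe_eq = (gamma_I + gamma_Xe) * Sigma_f * phi / (lambda_Xe + sigma_Xe * phi)
Numerator = (0.0612 + 0.0037) * 0.176 * 5.0159e+13 = 5.729362e+11
Denominator = 2.09e-5 + 2.6e-18 * 5.0159e+13 = 1.513134e-04
Xe_eq = 5.729362e+11 / 1.513134e-04 = 3.7864e+15 /cm^3

3.7864e+15


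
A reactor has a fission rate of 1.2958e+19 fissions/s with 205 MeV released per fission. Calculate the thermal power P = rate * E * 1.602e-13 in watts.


P = fission_rate * E_MeV * 1.602e-13
P = 1.2958e+19 * 205 * 1.602e-13
P = 4.2555e+08 W

4.2555e+08


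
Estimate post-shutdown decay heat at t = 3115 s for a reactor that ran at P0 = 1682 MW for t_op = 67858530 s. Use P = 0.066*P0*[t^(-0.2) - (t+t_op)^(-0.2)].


P/P0 = 0.066 * [t^(-0.2) - (t + t_op)^(-0.2)]
P/P0 = 0.066 * [3115^(-0.2) - (3115 + 67858530)^(-0.2)]
P/P0 = 0.066 * [0.2001282 - 0.02714408] = 0.01141695
P = 1682 * 0.01141695 = 19.203 MW

19.203


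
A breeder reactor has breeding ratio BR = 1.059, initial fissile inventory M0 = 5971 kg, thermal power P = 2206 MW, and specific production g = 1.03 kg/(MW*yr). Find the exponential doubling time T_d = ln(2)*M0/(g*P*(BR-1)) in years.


Breeding gain G = BR - 1 = 1.059 - 1 = 0.059
Fissile production rate = g * P * G = 1.03 * 2206 * 0.059 = 134.05862 kg/yr
T_d = ln(2) * M0 / (g * P * G)
T_d = ln(2) * 5971 / 134.05862 = 30.873 yr

30.873


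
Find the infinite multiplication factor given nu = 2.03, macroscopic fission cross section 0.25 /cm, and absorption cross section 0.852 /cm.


k_inf = nu * Sigma_f / Sigma_a
k_inf = 2.03 * 0.25 / 0.852
k_inf = 0.59566

0.59566


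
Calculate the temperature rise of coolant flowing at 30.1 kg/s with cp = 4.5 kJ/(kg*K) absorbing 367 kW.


dT = Q / (m_dot * cp)
dT = 367 / (30.1 * 4.5)
dT = 2.7095 C

2.7095


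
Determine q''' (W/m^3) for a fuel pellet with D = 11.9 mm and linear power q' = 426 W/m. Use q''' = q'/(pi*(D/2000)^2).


r = D / 2 / 1000 = 11.9 / 2 / 1000 = 0.00595 m
q''' = q' / (pi * r^2)
q''' = 426 / (pi * 0.00595^2)
q''' = 3.8302e+06 W/m^3

3.8302e+06


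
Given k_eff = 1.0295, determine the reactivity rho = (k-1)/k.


rho = (k_eff - 1) / k_eff
rho = (1.0295 - 1) / 1.0295
rho = 0.028655

0.028655


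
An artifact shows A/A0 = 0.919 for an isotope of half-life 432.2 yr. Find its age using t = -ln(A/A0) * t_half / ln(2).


lambda = ln(2) / t_half = ln(2) / 432.2 = 0.001603765 /yr
t = -ln(A/A0) / lambda
t = -ln(0.919) / 0.001603765
t = 52.669 yr

52.669


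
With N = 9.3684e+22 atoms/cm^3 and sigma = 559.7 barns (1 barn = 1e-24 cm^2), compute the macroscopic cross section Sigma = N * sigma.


Sigma = N * sigma_barns * 1e-24
Sigma = 9.3684e+22 * 559.7 * 1e-24
Sigma = 52.435 /cm

52.435


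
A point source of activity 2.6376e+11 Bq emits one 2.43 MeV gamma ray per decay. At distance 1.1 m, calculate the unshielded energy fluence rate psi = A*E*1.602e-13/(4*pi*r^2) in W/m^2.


psi = A * E * 1.602e-13 / (4*pi*r^2)
psi = 2.6376e+11 * 2.43 * 1.602e-13 / (4*pi*1.1^2)
psi = 0.0067528 W/m^2

0.0067528


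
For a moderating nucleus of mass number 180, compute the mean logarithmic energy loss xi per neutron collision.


xi = 1 + (A-1)^2/(2A) * ln((A-1)/(A+1))
xi = 1 + (180-1)^2/(2*180) * ln((180-1)/(180 +1))
xi = 0.011070

0.011070


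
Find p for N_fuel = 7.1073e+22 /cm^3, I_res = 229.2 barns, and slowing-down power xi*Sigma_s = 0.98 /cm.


p = exp(-N * I * 1e-24 / (xi*Sigma_s))
p = exp(-7.1073e+22 * 229.2 * 1e-24 / 0.98)
p = 6.0394e-08

6.0394e-08


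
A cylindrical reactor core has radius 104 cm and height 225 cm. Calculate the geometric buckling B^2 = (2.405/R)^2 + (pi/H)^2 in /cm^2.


B^2 = (2.405/R)^2 + (pi/H)^2
B^2 = (2.405/104)^2 + (pi/225)^2
B^2 = 7.2972e-04 /cm^2

7.2972e-04


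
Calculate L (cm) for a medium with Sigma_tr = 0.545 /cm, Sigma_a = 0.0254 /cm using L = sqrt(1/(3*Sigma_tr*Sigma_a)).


D = 1 / (3 * Sigma_tr) = 1 / (3 * 0.545) = 0.6116208 cm
L = sqrt(D / Sigma_a)
L = sqrt(0.6116208 / 0.0254)
L = 4.9071 cm

4.9071


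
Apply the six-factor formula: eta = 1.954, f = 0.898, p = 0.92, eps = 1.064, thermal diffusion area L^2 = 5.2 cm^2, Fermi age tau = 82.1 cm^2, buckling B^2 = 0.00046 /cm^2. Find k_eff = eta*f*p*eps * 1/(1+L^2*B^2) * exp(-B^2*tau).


k_inf = eta*f*p*eps = 1.954*0.898*0.92*1.064 = 1.717633
P_TNL = 1/(1 + L^2*B^2) = 1/(1 + 5.2*0.00046) = 0.9976137
P_FNL = exp(-B^2*tau) = exp(-0.00046*82.1) = 0.9629382
k_eff = k_inf * P_TNL * P_FNL = 1.717633 * 0.9976137 * 0.9629382
k_eff = 1.6500

1.6500


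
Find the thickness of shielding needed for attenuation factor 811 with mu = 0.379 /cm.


x = ln(factor) / mu
x = ln(811) / 0.379
x = 17.674 cm

17.674


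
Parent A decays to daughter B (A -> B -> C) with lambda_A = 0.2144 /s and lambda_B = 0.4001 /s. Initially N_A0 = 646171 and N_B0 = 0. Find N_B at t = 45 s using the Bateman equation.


N_B(t) = lambda_A * N_A0 / (lambda_B - lambda_A) * [exp(-lambda_A*t) - exp(-lambda_B*t)]
exp(-0.2144*45) = 6.455455e-05; exp(-0.4001*45) = 1.516160e-08
N_B = 0.2144 * 646171 / (0.4001 - 0.2144) * (6.455455e-05 - 1.516160e-08)
N_B = 48.149

48.149


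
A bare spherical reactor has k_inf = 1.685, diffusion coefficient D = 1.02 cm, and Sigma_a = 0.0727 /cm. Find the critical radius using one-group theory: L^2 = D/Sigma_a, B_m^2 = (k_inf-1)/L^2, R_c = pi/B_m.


L^2 = D / Sigma_a = 1.02 / 0.0727 = 14.03026 cm^2
B_m^2 = (k_inf - 1) / L^2 = (1.685 - 1) / 14.03026 = 0.04882304 /cm^2
For a bare sphere: B_g = pi/R, so R_c = pi / sqrt(B_m^2)
R_c = pi / sqrt(0.04882304) = 14.218 cm

14.218


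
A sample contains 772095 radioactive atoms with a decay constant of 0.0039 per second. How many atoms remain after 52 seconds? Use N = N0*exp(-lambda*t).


N = N0 * exp(-lambda * t)
N = 772095 * exp(-0.0039 * 52)
N = 630370

630370


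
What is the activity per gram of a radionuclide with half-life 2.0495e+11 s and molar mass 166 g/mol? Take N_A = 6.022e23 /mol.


lambda = ln(2) / t_half = ln(2) / 2.0495e+11 = 3.382031e-12 /s
SA = lambda * N_A / M
SA = 3.382031e-12 * 6.022e23 / 166
SA = 1.2269e+10 Bq/g

1.2269e+10
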